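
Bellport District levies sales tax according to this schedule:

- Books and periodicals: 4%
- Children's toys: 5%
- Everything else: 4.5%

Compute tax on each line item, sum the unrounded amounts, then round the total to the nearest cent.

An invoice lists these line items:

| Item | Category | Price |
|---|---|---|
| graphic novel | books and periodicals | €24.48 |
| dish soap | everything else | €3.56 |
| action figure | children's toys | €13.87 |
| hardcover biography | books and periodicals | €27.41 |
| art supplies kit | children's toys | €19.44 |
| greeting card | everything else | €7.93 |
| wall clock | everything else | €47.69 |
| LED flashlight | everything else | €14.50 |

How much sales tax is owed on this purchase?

Graphic novel €24.48: books and periodicals → 4% → €0.9792
Dish soap €3.56: everything else → 4.5% → €0.1602
Action figure €13.87: children's toys → 5% → €0.6935
Hardcover biography €27.41: books and periodicals → 4% → €1.0964
Art supplies kit €19.44: children's toys → 5% → €0.972
Greeting card €7.93: everything else → 4.5% → €0.35685
Wall clock €47.69: everything else → 4.5% → €2.14605
LED flashlight €14.50: everything else → 4.5% → €0.6525
Unrounded tax sum = €7.0567 → €7.06

€7.06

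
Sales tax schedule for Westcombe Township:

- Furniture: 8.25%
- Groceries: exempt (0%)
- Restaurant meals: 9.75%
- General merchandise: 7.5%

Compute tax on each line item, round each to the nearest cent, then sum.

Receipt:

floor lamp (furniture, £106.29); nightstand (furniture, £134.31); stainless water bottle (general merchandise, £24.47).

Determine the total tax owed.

£21.69

Floor lamp £106.29: furniture → 8.25% → £8.77
Nightstand £134.31: furniture → 8.25% → £11.08
Stainless water bottle £24.47: general merchandise → 7.5% → £1.84
Total tax = £8.77 + £11.08 + £1.84 = £21.69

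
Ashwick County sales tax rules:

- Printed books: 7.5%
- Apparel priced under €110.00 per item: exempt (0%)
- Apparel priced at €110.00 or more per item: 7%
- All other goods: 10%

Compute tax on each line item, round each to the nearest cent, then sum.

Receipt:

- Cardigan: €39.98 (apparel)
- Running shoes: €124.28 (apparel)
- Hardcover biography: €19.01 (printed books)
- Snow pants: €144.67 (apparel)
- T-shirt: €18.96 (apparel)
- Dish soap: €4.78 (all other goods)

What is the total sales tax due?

€20.74

Cardigan €39.98: apparel, under €110.00 → 0% → €0.00
Running shoes €124.28: apparel, €110.00 or more → 7% → €8.70
Hardcover biography €19.01: printed books → 7.5% → €1.43
Snow pants €144.67: apparel, €110.00 or more → 7% → €10.13
T-shirt €18.96: apparel, under €110.00 → 0% → €0.00
Dish soap €4.78: all other goods → 10% → €0.48
Total tax = €8.70 + €1.43 + €10.13 + €0.48 = €20.74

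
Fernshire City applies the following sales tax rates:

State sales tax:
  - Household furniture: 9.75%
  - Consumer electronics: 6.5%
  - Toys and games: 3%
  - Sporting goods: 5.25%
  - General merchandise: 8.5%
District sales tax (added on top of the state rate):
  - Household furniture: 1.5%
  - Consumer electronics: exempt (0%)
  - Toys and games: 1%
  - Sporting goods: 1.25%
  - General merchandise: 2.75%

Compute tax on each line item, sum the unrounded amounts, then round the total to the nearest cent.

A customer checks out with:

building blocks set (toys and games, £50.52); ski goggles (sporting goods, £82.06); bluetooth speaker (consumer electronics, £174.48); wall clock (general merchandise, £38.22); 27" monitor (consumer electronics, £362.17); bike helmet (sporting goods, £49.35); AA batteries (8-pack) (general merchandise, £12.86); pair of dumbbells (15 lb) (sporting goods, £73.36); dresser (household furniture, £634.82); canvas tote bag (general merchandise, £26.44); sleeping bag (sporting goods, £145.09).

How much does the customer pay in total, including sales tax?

£1789.15

Building blocks set £50.52: toys and games → 3% + 1% district = 4% → £2.0208
Ski goggles £82.06: sporting goods → 5.25% + 1.25% district = 6.5% → £5.3339
Bluetooth speaker £174.48: consumer electronics → 6.5% + 0% district = 6.5% → £11.3412
Wall clock £38.22: general merchandise → 8.5% + 2.75% district = 11.25% → £4.29975
27" monitor £362.17: consumer electronics → 6.5% + 0% district = 6.5% → £23.54105
Bike helmet £49.35: sporting goods → 5.25% + 1.25% district = 6.5% → £3.20775
AA batteries (8-pack) £12.86: general merchandise → 8.5% + 2.75% district = 11.25% → £1.44675
Pair of dumbbells (15 lb) £73.36: sporting goods → 5.25% + 1.25% district = 6.5% → £4.7684
Dresser £634.82: household furniture → 9.75% + 1.5% district = 11.25% → £71.41725
Canvas tote bag £26.44: general merchandise → 8.5% + 2.75% district = 11.25% → £2.9745
Sleeping bag £145.09: sporting goods → 5.25% + 1.25% district = 6.5% → £9.43085
Subtotal = £1649.37; unrounded tax = £139.7822 → £139.78; total due = £1789.15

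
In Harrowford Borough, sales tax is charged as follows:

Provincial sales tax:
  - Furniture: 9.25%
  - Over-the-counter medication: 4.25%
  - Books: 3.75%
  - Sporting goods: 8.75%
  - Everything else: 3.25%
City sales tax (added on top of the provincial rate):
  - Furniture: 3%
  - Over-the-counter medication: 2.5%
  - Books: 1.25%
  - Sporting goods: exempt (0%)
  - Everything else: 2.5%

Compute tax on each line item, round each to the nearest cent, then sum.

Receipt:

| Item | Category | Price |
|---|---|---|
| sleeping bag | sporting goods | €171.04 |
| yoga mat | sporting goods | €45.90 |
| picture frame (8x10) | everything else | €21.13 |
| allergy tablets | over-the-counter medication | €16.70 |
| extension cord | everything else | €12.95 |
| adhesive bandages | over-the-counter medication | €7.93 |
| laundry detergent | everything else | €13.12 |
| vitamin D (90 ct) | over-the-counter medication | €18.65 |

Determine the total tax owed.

€24.62

Sleeping bag €171.04: sporting goods → 8.75% + 0% city = 8.75% → €14.97
Yoga mat €45.90: sporting goods → 8.75% + 0% city = 8.75% → €4.02
Picture frame (8x10) €21.13: everything else → 3.25% + 2.5% city = 5.75% → €1.21
Allergy tablets €16.70: over-the-counter medication → 4.25% + 2.5% city = 6.75% → €1.13
Extension cord €12.95: everything else → 3.25% + 2.5% city = 5.75% → €0.74
Adhesive bandages €7.93: over-the-counter medication → 4.25% + 2.5% city = 6.75% → €0.54
Laundry detergent €13.12: everything else → 3.25% + 2.5% city = 5.75% → €0.75
Vitamin D (90 ct) €18.65: over-the-counter medication → 4.25% + 2.5% city = 6.75% → €1.26
Total tax = €14.97 + €4.02 + €1.21 + €1.13 + €0.74 + €0.54 + €0.75 + €1.26 = €24.62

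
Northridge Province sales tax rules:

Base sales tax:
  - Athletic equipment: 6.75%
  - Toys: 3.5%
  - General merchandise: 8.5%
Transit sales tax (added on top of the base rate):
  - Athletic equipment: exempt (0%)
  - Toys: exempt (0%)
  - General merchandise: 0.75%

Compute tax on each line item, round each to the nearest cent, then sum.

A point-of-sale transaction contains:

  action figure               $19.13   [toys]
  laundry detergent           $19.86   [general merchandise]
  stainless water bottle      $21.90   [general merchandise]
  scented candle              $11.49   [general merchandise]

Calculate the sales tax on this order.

$5.60

Action figure $19.13: toys → 3.5% + 0% transit = 3.5% → $0.67
Laundry detergent $19.86: general merchandise → 8.5% + 0.75% transit = 9.25% → $1.84
Stainless water bottle $21.90: general merchandise → 8.5% + 0.75% transit = 9.25% → $2.03
Scented candle $11.49: general merchandise → 8.5% + 0.75% transit = 9.25% → $1.06
Total tax = $0.67 + $1.84 + $2.03 + $1.06 = $5.60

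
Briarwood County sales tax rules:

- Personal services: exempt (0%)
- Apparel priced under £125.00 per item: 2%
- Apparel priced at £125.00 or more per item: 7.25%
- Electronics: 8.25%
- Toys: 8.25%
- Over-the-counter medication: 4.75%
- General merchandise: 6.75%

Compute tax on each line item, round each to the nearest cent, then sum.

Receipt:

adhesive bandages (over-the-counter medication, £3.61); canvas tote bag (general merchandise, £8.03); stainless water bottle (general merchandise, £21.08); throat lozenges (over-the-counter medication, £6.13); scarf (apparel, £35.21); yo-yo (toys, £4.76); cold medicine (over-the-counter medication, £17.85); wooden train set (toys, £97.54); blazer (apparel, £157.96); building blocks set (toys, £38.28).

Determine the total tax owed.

Adhesive bandages £3.61: over-the-counter medication → 4.75% → £0.17
Canvas tote bag £8.03: general merchandise → 6.75% → £0.54
Stainless water bottle £21.08: general merchandise → 6.75% → £1.42
Throat lozenges £6.13: over-the-counter medication → 4.75% → £0.29
Scarf £35.21: apparel, under £125.00 → 2% → £0.70
Yo-yo £4.76: toys → 8.25% → £0.39
Cold medicine £17.85: over-the-counter medication → 4.75% → £0.85
Wooden train set £97.54: toys → 8.25% → £8.05
Blazer £157.96: apparel, £125.00 or more → 7.25% → £11.45
Building blocks set £38.28: toys → 8.25% → £3.16
Total tax = £0.17 + £0.54 + £1.42 + £0.29 + £0.70 + £0.39 + £0.85 + £8.05 + £11.45 + £3.16 = £27.02

£27.02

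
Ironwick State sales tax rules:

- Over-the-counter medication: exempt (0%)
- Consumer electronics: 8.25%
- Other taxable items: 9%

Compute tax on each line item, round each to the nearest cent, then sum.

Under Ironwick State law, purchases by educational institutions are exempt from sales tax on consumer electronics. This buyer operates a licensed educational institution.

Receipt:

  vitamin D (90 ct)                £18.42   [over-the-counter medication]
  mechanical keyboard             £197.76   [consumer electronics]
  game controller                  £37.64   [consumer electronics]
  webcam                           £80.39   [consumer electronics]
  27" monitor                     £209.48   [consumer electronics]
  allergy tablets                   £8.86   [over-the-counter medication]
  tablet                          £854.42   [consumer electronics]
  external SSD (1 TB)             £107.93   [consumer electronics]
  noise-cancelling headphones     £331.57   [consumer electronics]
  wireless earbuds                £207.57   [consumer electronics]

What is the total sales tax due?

£0.00

Vitamin D (90 ct) £18.42: over-the-counter medication → 0% → £0.00
Mechanical keyboard £197.76: consumer electronics, buyer-exempt → 0% → £0.00
Game controller £37.64: consumer electronics, buyer-exempt → 0% → £0.00
Webcam £80.39: consumer electronics, buyer-exempt → 0% → £0.00
27" monitor £209.48: consumer electronics, buyer-exempt → 0% → £0.00
Allergy tablets £8.86: over-the-counter medication → 0% → £0.00
Tablet £854.42: consumer electronics, buyer-exempt → 0% → £0.00
External SSD (1 TB) £107.93: consumer electronics, buyer-exempt → 0% → £0.00
Noise-cancelling headphones £331.57: consumer electronics, buyer-exempt → 0% → £0.00
Wireless earbuds £207.57: consumer electronics, buyer-exempt → 0% → £0.00
Total tax = £0.00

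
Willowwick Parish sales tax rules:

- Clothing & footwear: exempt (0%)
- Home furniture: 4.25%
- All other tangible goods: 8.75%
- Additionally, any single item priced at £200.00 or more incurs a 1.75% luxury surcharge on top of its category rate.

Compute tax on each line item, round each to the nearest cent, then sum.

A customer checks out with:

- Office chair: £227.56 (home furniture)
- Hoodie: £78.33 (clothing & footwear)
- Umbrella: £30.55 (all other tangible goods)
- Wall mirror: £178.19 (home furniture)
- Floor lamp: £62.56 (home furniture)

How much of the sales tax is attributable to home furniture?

Office chair £227.56: home furniture → 4.25% + 1.75% surcharge = 6% → £13.65
Wall mirror £178.19: home furniture → 4.25% → £7.57
Floor lamp £62.56: home furniture → 4.25% → £2.66
Tax on home furniture = £13.65 + £7.57 + £2.66 = £23.88

£23.88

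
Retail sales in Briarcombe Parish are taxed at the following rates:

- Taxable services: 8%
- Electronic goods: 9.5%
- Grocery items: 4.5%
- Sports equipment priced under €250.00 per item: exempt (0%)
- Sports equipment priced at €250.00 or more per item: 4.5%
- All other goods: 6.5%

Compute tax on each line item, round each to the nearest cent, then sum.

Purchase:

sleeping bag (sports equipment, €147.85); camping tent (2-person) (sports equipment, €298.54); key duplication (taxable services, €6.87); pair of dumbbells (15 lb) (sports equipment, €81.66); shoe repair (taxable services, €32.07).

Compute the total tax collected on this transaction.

Sleeping bag €147.85: sports equipment, under €250.00 → 0% → €0.00
Camping tent (2-person) €298.54: sports equipment, €250.00 or more → 4.5% → €13.43
Key duplication €6.87: taxable services → 8% → €0.55
Pair of dumbbells (15 lb) €81.66: sports equipment, under €250.00 → 0% → €0.00
Shoe repair €32.07: taxable services → 8% → €2.57
Total tax = €13.43 + €0.55 + €2.57 = €16.55

€16.55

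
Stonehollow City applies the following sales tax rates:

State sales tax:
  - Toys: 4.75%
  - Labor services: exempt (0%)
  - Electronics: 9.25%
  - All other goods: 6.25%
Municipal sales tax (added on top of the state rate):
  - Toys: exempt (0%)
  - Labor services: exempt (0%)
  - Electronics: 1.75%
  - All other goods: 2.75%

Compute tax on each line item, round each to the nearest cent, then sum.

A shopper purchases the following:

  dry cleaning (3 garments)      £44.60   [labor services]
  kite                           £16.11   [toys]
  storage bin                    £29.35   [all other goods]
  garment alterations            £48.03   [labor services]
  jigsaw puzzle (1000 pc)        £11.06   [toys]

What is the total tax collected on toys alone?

£1.30

Kite £16.11: toys → 4.75% + 0% municipal = 4.75% → £0.77
Jigsaw puzzle (1000 pc) £11.06: toys → 4.75% + 0% municipal = 4.75% → £0.53
Tax on toys = £0.77 + £0.53 = £1.30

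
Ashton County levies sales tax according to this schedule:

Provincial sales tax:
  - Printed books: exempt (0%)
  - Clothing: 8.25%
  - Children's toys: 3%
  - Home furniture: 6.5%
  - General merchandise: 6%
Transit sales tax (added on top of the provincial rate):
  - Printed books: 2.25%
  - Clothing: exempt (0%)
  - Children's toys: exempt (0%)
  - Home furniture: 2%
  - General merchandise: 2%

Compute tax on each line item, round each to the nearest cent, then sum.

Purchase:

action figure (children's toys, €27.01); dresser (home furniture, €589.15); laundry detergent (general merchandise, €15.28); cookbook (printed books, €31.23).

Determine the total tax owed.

€52.81

Action figure €27.01: children's toys → 3% + 0% transit = 3% → €0.81
Dresser €589.15: home furniture → 6.5% + 2% transit = 8.5% → €50.08
Laundry detergent €15.28: general merchandise → 6% + 2% transit = 8% → €1.22
Cookbook €31.23: printed books → 0% + 2.25% transit = 2.25% → €0.70
Total tax = €0.81 + €50.08 + €1.22 + €0.70 = €52.81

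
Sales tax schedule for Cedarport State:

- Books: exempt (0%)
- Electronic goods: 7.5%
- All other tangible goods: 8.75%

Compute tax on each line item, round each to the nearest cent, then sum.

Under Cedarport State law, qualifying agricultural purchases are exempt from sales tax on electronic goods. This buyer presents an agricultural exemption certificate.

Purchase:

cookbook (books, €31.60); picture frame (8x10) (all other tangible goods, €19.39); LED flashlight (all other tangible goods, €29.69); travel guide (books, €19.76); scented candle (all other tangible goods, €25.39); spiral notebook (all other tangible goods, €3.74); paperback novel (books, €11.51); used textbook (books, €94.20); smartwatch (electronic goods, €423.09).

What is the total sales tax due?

€6.85

Cookbook €31.60: books → 0% → €0.00
Picture frame (8x10) €19.39: all other tangible goods → 8.75% → €1.70
LED flashlight €29.69: all other tangible goods → 8.75% → €2.60
Travel guide €19.76: books → 0% → €0.00
Scented candle €25.39: all other tangible goods → 8.75% → €2.22
Spiral notebook €3.74: all other tangible goods → 8.75% → €0.33
Paperback novel €11.51: books → 0% → €0.00
Used textbook €94.20: books → 0% → €0.00
Smartwatch €423.09: electronic goods, buyer-exempt → 0% → €0.00
Total tax = €1.70 + €2.60 + €2.22 + €0.33 = €6.85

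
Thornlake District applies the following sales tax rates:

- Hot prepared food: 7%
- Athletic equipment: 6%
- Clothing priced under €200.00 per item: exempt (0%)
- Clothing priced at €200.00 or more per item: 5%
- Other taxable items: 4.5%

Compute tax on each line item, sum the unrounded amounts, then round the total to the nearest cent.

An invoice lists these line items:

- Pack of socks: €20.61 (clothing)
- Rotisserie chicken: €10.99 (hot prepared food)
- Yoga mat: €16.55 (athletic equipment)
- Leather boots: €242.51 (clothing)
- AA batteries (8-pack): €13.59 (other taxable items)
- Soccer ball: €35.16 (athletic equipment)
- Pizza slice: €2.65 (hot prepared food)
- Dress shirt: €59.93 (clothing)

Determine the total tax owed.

Pack of socks €20.61: clothing, under €200.00 → 0% → €0.00
Rotisserie chicken €10.99: hot prepared food → 7% → €0.7693
Yoga mat €16.55: athletic equipment → 6% → €0.993
Leather boots €242.51: clothing, €200.00 or more → 5% → €12.1255
AA batteries (8-pack) €13.59: other taxable items → 4.5% → €0.61155
Soccer ball €35.16: athletic equipment → 6% → €2.1096
Pizza slice €2.65: hot prepared food → 7% → €0.1855
Dress shirt €59.93: clothing, under €200.00 → 0% → €0.00
Unrounded tax sum = €16.79445 → €16.79

€16.79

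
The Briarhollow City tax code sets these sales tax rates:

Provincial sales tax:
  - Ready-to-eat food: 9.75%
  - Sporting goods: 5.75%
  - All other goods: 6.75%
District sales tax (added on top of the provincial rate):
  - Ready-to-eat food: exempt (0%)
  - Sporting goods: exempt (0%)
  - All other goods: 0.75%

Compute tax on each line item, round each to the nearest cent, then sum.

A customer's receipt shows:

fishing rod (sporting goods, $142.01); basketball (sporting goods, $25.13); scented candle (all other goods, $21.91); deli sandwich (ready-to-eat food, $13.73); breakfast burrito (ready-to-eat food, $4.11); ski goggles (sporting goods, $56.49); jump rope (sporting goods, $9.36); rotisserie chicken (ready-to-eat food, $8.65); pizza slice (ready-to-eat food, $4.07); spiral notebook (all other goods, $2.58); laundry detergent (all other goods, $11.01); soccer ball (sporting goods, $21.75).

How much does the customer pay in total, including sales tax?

$341.09

Fishing rod $142.01: sporting goods → 5.75% + 0% district = 5.75% → $8.17
Basketball $25.13: sporting goods → 5.75% + 0% district = 5.75% → $1.44
Scented candle $21.91: all other goods → 6.75% + 0.75% district = 7.5% → $1.64
Deli sandwich $13.73: ready-to-eat food → 9.75% + 0% district = 9.75% → $1.34
Breakfast burrito $4.11: ready-to-eat food → 9.75% + 0% district = 9.75% → $0.40
Ski goggles $56.49: sporting goods → 5.75% + 0% district = 5.75% → $3.25
Jump rope $9.36: sporting goods → 5.75% + 0% district = 5.75% → $0.54
Rotisserie chicken $8.65: ready-to-eat food → 9.75% + 0% district = 9.75% → $0.84
Pizza slice $4.07: ready-to-eat food → 9.75% + 0% district = 9.75% → $0.40
Spiral notebook $2.58: all other goods → 6.75% + 0.75% district = 7.5% → $0.19
Laundry detergent $11.01: all other goods → 6.75% + 0.75% district = 7.5% → $0.83
Soccer ball $21.75: sporting goods → 5.75% + 0% district = 5.75% → $1.25
Subtotal = $320.80; tax = $20.29; total due = $341.09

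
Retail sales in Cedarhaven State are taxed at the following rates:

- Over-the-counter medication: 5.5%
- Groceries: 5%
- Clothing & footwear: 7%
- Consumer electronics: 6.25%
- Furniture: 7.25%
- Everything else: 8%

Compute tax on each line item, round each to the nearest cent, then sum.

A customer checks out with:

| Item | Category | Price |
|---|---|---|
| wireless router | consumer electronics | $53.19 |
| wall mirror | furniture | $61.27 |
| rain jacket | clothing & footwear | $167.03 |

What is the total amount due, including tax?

$300.94

Wireless router $53.19: consumer electronics → 6.25% → $3.32
Wall mirror $61.27: furniture → 7.25% → $4.44
Rain jacket $167.03: clothing & footwear → 7% → $11.69
Subtotal = $281.49; tax = $19.45; total due = $300.94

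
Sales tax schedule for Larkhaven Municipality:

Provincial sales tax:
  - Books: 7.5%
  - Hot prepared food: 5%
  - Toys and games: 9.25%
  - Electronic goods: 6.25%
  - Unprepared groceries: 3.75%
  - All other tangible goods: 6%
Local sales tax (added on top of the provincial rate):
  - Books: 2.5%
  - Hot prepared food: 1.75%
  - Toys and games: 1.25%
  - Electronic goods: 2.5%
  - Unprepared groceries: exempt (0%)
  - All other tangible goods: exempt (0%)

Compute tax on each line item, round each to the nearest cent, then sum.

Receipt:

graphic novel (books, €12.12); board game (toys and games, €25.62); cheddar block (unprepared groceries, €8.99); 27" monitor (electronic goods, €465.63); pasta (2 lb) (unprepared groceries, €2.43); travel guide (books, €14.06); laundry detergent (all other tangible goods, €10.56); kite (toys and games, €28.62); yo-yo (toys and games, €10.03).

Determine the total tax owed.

Graphic novel €12.12: books → 7.5% + 2.5% local = 10% → €1.21
Board game €25.62: toys and games → 9.25% + 1.25% local = 10.5% → €2.69
Cheddar block €8.99: unprepared groceries → 3.75% + 0% local = 3.75% → €0.34
27" monitor €465.63: electronic goods → 6.25% + 2.5% local = 8.75% → €40.74
Pasta (2 lb) €2.43: unprepared groceries → 3.75% + 0% local = 3.75% → €0.09
Travel guide €14.06: books → 7.5% + 2.5% local = 10% → €1.41
Laundry detergent €10.56: all other tangible goods → 6% + 0% local = 6% → €0.63
Kite €28.62: toys and games → 9.25% + 1.25% local = 10.5% → €3.01
Yo-yo €10.03: toys and games → 9.25% + 1.25% local = 10.5% → €1.05
Total tax = €1.21 + €2.69 + €0.34 + €40.74 + €0.09 + €1.41 + €0.63 + €3.01 + €1.05 = €51.17

€51.17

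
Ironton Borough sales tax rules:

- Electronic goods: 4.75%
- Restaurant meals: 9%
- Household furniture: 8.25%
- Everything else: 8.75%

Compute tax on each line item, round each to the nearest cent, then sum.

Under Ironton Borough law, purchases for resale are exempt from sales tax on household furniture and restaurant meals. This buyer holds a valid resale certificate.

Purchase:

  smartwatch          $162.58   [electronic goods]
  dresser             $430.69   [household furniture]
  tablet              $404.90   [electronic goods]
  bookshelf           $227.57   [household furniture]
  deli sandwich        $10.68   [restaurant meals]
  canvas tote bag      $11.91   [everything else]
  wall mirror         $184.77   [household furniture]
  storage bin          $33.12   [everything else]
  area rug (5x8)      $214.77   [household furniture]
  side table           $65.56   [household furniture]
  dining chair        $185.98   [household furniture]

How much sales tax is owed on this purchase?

$30.89

Smartwatch $162.58: electronic goods → 4.75% → $7.72
Dresser $430.69: household furniture, buyer-exempt → 0% → $0.00
Tablet $404.90: electronic goods → 4.75% → $19.23
Bookshelf $227.57: household furniture, buyer-exempt → 0% → $0.00
Deli sandwich $10.68: restaurant meals, buyer-exempt → 0% → $0.00
Canvas tote bag $11.91: everything else → 8.75% → $1.04
Wall mirror $184.77: household furniture, buyer-exempt → 0% → $0.00
Storage bin $33.12: everything else → 8.75% → $2.90
Area rug (5x8) $214.77: household furniture, buyer-exempt → 0% → $0.00
Side table $65.56: household furniture, buyer-exempt → 0% → $0.00
Dining chair $185.98: household furniture, buyer-exempt → 0% → $0.00
Total tax = $7.72 + $19.23 + $1.04 + $2.90 = $30.89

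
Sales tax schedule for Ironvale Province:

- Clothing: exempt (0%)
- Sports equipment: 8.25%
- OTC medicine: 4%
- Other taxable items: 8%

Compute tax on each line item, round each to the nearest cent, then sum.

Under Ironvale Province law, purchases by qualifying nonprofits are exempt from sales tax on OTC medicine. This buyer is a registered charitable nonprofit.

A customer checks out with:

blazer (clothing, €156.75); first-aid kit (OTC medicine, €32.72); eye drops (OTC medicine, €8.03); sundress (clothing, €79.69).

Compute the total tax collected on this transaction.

Blazer €156.75: clothing → 0% → €0.00
First-aid kit €32.72: OTC medicine, buyer-exempt → 0% → €0.00
Eye drops €8.03: OTC medicine, buyer-exempt → 0% → €0.00
Sundress €79.69: clothing → 0% → €0.00
Total tax = €0.00

€0.00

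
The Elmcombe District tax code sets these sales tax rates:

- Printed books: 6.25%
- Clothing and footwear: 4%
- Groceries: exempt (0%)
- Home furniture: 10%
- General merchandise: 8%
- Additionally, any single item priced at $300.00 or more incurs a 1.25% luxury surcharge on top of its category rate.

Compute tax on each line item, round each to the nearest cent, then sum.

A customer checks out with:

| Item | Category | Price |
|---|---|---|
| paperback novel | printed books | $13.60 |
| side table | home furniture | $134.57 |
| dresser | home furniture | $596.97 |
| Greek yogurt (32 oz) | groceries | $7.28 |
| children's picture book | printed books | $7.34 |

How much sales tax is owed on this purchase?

Paperback novel $13.60: printed books → 6.25% → $0.85
Side table $134.57: home furniture → 10% → $13.46
Dresser $596.97: home furniture → 10% + 1.25% surcharge = 11.25% → $67.16
Greek yogurt (32 oz) $7.28: groceries → 0% → $0.00
Children's picture book $7.34: printed books → 6.25% → $0.46
Total tax = $0.85 + $13.46 + $67.16 + $0.46 = $81.93

$81.93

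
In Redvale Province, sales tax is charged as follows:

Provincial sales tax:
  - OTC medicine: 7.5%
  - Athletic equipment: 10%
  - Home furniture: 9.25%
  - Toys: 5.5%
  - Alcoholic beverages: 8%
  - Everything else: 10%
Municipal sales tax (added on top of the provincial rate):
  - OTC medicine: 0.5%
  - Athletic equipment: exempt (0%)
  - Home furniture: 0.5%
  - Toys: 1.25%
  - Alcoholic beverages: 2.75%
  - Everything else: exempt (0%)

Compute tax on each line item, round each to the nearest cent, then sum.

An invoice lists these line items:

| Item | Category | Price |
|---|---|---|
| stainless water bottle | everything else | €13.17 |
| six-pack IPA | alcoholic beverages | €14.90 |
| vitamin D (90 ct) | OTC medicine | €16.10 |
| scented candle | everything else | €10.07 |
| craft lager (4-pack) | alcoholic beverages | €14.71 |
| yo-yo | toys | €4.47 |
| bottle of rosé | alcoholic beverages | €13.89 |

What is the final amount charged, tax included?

€95.90

Stainless water bottle €13.17: everything else → 10% + 0% municipal = 10% → €1.32
Six-pack IPA €14.90: alcoholic beverages → 8% + 2.75% municipal = 10.75% → €1.60
Vitamin D (90 ct) €16.10: OTC medicine → 7.5% + 0.5% municipal = 8% → €1.29
Scented candle €10.07: everything else → 10% + 0% municipal = 10% → €1.01
Craft lager (4-pack) €14.71: alcoholic beverages → 8% + 2.75% municipal = 10.75% → €1.58
Yo-yo €4.47: toys → 5.5% + 1.25% municipal = 6.75% → €0.30
Bottle of rosé €13.89: alcoholic beverages → 8% + 2.75% municipal = 10.75% → €1.49
Subtotal = €87.31; tax = €8.59; total due = €95.90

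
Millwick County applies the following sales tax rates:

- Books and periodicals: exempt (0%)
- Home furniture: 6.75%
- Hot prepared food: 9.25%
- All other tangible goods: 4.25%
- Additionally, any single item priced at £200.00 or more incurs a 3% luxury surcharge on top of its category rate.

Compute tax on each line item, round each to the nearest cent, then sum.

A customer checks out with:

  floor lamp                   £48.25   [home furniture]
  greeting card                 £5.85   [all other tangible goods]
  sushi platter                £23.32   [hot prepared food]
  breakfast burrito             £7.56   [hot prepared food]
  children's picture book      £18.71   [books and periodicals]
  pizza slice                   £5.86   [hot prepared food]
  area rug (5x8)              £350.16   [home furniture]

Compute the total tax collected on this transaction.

£41.05

Floor lamp £48.25: home furniture → 6.75% → £3.26
Greeting card £5.85: all other tangible goods → 4.25% → £0.25
Sushi platter £23.32: hot prepared food → 9.25% → £2.16
Breakfast burrito £7.56: hot prepared food → 9.25% → £0.70
Children's picture book £18.71: books and periodicals → 0% → £0.00
Pizza slice £5.86: hot prepared food → 9.25% → £0.54
Area rug (5x8) £350.16: home furniture → 6.75% + 3% surcharge = 9.75% → £34.14
Total tax = £3.26 + £0.25 + £2.16 + £0.70 + £0.54 + £34.14 = £41.05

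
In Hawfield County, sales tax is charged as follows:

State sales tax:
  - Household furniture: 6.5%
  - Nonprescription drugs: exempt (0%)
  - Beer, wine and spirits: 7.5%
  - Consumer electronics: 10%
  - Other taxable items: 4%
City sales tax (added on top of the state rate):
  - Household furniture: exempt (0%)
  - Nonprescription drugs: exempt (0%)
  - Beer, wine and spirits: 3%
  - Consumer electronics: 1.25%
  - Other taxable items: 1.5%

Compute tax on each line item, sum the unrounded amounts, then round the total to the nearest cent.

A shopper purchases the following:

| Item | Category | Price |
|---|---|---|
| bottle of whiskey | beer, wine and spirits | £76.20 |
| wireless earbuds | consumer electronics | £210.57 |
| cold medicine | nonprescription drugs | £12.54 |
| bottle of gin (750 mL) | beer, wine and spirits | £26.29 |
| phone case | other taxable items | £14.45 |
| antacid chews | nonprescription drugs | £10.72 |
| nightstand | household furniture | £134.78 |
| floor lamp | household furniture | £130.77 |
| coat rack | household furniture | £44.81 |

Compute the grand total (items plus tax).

Bottle of whiskey £76.20: beer, wine and spirits → 7.5% + 3% city = 10.5% → £8.001
Wireless earbuds £210.57: consumer electronics → 10% + 1.25% city = 11.25% → £23.689125
Cold medicine £12.54: nonprescription drugs → 0% + 0% city = 0% → £0.00
Bottle of gin (750 mL) £26.29: beer, wine and spirits → 7.5% + 3% city = 10.5% → £2.76045
Phone case £14.45: other taxable items → 4% + 1.5% city = 5.5% → £0.79475
Antacid chews £10.72: nonprescription drugs → 0% + 0% city = 0% → £0.00
Nightstand £134.78: household furniture → 6.5% + 0% city = 6.5% → £8.7607
Floor lamp £130.77: household furniture → 6.5% + 0% city = 6.5% → £8.50005
Coat rack £44.81: household furniture → 6.5% + 0% city = 6.5% → £2.91265
Subtotal = £661.13; unrounded tax = £55.418725 → £55.42; total due = £716.55

£716.55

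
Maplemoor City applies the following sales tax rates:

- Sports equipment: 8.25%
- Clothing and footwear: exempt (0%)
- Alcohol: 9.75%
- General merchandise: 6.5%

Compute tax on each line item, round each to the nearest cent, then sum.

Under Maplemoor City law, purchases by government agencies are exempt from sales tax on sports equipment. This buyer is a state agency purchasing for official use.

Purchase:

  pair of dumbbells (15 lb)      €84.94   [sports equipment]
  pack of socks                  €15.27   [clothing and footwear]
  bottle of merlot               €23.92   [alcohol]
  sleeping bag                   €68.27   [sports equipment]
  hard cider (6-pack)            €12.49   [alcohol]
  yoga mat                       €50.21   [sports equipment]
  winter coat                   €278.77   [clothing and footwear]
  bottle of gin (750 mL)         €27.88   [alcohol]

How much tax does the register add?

Pair of dumbbells (15 lb) €84.94: sports equipment, buyer-exempt → 0% → €0.00
Pack of socks €15.27: clothing and footwear → 0% → €0.00
Bottle of merlot €23.92: alcohol → 9.75% → €2.33
Sleeping bag €68.27: sports equipment, buyer-exempt → 0% → €0.00
Hard cider (6-pack) €12.49: alcohol → 9.75% → €1.22
Yoga mat €50.21: sports equipment, buyer-exempt → 0% → €0.00
Winter coat €278.77: clothing and footwear → 0% → €0.00
Bottle of gin (750 mL) €27.88: alcohol → 9.75% → €2.72
Total tax = €2.33 + €1.22 + €2.72 = €6.27

€6.27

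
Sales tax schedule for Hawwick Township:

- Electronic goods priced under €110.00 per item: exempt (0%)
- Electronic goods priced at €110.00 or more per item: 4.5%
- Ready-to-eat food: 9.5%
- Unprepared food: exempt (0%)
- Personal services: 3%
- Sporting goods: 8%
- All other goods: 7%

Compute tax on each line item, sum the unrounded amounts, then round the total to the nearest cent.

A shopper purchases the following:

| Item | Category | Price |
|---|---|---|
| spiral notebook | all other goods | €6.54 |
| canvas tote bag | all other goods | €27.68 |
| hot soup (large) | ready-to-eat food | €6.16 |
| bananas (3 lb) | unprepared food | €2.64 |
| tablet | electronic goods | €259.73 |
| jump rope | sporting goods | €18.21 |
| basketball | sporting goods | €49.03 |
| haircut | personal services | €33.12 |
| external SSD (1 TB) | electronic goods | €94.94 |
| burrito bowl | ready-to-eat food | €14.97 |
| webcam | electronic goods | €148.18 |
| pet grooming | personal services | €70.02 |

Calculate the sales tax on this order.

€31.23

Spiral notebook €6.54: all other goods → 7% → €0.4578
Canvas tote bag €27.68: all other goods → 7% → €1.9376
Hot soup (large) €6.16: ready-to-eat food → 9.5% → €0.5852
Bananas (3 lb) €2.64: unprepared food → 0% → €0.00
Tablet €259.73: electronic goods, €110.00 or more → 4.5% → €11.68785
Jump rope €18.21: sporting goods → 8% → €1.4568
Basketball €49.03: sporting goods → 8% → €3.9224
Haircut €33.12: personal services → 3% → €0.9936
External SSD (1 TB) €94.94: electronic goods, under €110.00 → 0% → €0.00
Burrito bowl €14.97: ready-to-eat food → 9.5% → €1.42215
Webcam €148.18: electronic goods, €110.00 or more → 4.5% → €6.6681
Pet grooming €70.02: personal services → 3% → €2.1006
Unrounded tax sum = €31.2321 → €31.23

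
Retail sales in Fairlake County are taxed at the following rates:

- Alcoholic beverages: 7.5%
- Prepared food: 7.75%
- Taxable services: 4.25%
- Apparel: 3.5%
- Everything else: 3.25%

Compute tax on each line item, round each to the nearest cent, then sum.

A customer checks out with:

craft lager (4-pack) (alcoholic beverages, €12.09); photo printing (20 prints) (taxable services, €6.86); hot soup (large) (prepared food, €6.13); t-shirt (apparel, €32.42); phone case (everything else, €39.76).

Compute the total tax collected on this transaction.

Craft lager (4-pack) €12.09: alcoholic beverages → 7.5% → €0.91
Photo printing (20 prints) €6.86: taxable services → 4.25% → €0.29
Hot soup (large) €6.13: prepared food → 7.75% → €0.48
T-shirt €32.42: apparel → 3.5% → €1.13
Phone case €39.76: everything else → 3.25% → €1.29
Total tax = €0.91 + €0.29 + €0.48 + €1.13 + €1.29 = €4.10

€4.10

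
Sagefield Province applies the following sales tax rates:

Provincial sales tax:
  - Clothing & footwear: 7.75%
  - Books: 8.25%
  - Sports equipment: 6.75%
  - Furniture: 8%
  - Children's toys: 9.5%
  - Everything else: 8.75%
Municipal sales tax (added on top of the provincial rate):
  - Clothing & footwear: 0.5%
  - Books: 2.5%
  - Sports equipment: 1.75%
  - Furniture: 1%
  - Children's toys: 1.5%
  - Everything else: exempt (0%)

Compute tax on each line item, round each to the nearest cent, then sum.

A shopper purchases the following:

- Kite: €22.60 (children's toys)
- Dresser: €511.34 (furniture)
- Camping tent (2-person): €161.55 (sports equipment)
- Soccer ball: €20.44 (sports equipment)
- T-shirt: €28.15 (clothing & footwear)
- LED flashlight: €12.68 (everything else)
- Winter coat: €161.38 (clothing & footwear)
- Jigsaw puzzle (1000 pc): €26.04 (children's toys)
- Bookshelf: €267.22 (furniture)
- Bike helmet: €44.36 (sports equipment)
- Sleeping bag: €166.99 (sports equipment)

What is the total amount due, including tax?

Kite €22.60: children's toys → 9.5% + 1.5% municipal = 11% → €2.49
Dresser €511.34: furniture → 8% + 1% municipal = 9% → €46.02
Camping tent (2-person) €161.55: sports equipment → 6.75% + 1.75% municipal = 8.5% → €13.73
Soccer ball €20.44: sports equipment → 6.75% + 1.75% municipal = 8.5% → €1.74
T-shirt €28.15: clothing & footwear → 7.75% + 0.5% municipal = 8.25% → €2.32
LED flashlight €12.68: everything else → 8.75% + 0% municipal = 8.75% → €1.11
Winter coat €161.38: clothing & footwear → 7.75% + 0.5% municipal = 8.25% → €13.31
Jigsaw puzzle (1000 pc) €26.04: children's toys → 9.5% + 1.5% municipal = 11% → €2.86
Bookshelf €267.22: furniture → 8% + 1% municipal = 9% → €24.05
Bike helmet €44.36: sports equipment → 6.75% + 1.75% municipal = 8.5% → €3.77
Sleeping bag €166.99: sports equipment → 6.75% + 1.75% municipal = 8.5% → €14.19
Subtotal = €1422.75; tax = €125.59; total due = €1548.34

€1548.34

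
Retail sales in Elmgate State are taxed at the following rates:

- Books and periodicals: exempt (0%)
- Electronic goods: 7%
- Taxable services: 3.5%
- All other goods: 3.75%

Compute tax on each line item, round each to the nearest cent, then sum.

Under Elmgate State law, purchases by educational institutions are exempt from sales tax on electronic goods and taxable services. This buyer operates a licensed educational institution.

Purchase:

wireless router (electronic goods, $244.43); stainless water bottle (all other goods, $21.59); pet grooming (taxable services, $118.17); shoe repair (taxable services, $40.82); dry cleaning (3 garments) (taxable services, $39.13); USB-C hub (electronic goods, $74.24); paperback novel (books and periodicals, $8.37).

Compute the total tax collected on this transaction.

$0.81

Wireless router $244.43: electronic goods, buyer-exempt → 0% → $0.00
Stainless water bottle $21.59: all other goods → 3.75% → $0.81
Pet grooming $118.17: taxable services, buyer-exempt → 0% → $0.00
Shoe repair $40.82: taxable services, buyer-exempt → 0% → $0.00
Dry cleaning (3 garments) $39.13: taxable services, buyer-exempt → 0% → $0.00
USB-C hub $74.24: electronic goods, buyer-exempt → 0% → $0.00
Paperback novel $8.37: books and periodicals → 0% → $0.00
Total tax = $0.81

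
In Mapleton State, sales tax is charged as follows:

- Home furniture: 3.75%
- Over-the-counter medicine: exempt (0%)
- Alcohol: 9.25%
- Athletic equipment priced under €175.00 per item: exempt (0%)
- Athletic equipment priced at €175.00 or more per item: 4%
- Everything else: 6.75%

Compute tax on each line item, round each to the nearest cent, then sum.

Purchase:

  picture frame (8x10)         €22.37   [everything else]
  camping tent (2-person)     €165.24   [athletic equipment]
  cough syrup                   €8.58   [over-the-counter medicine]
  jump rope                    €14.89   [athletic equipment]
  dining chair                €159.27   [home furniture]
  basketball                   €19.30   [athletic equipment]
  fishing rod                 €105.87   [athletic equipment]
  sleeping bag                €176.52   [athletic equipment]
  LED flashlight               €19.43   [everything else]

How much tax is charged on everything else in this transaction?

Picture frame (8x10) €22.37: everything else → 6.75% → €1.51
LED flashlight €19.43: everything else → 6.75% → €1.31
Tax on everything else = €1.51 + €1.31 = €2.82

€2.82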